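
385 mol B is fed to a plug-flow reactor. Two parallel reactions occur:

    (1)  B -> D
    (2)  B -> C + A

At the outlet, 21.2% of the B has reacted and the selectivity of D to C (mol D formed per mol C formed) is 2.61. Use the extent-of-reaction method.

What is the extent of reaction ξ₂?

Conversion of B: B consumed = 0.212 × 385 = 81.62 mol = 1ξ₁ + 1ξ₂.
Selectivity: 1ξ₁ / (1ξ₂) = 2.61 → ξ₁ = 2.61 ξ₂.
Substitute: (1·2.61 + 1) ξ₂ = 81.62 → ξ₂ = 22.61 mol, ξ₁ = 59.01 mol.
Outlet amounts (n = n₀ + Σ ν·ξ):
  B: 385 − 1(59.01) − 1(22.61) = 303.4
  D: 0 + 1(59.01) = 59.01
  C: 0 + 1(22.61) = 22.61
  A: 0 + 1(22.61) = 22.61

ξ₂ = 22.6 mol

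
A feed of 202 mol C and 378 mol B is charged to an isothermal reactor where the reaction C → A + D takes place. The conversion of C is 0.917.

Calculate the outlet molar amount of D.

185 mol

C reacted = 0.917 × 202 = 185.2 mol; ν_C = −1, so ξ = 185.2/1 = 185.2 mol.
Outlet amounts (n = n₀ + ν ξ):
  C: 202 − 1(185.2) = 16.77
  A: 0 + 1(185.2) = 185.2
  D: 0 + 1(185.2) = 185.2
  B: 378 (inert)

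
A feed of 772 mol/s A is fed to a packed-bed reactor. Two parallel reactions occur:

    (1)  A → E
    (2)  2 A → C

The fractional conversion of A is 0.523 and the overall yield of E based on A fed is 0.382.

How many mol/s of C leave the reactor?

Yield of E: 1ξ₁ / 772 = 0.382 → ξ₁ = 294.9 mol/s.
Conversion of A: 1ξ₁ + 2ξ₂ = 0.523 × 772 = 403.8 → ξ₂ = 54.43 mol/s.
Outlet amounts (n = n₀ + Σ ν·ξ):
  A: 772 − 1(294.9) − 2(54.43) = 368.2
  E: 0 + 1(294.9) = 294.9
  C: 0 + 1(54.43) = 54.43

54.4 mol/s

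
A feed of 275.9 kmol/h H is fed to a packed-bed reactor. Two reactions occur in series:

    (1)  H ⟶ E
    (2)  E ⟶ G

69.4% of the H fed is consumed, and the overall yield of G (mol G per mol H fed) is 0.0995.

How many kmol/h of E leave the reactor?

Conversion of H: H consumed = 1ξ₁ = 0.694 × 275.9 → ξ₁ = 191.5 kmol/h.
Yield of G: 1ξ₂ / 275.9 = 0.0995 → ξ₂ = 27.45 kmol/h.
Outlet amounts (n = n₀ + Σ ν·ξ):
  H: 275.9 − 1(191.5) = 84.43
  E: 0 + 1(191.5) − 1(27.45) = 164
  G: 0 + 1(27.45) = 27.45

164 kmol/h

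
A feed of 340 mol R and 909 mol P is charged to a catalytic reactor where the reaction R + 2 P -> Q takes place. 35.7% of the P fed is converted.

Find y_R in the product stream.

0.192

P reacted = 0.357 × 909 = 324.5 mol; ν_P = −2, so ξ = 324.5/2 = 162.3 mol.
Outlet amounts (n = n₀ + ν ξ):
  R: 340 − 1(162.3) = 177.7
  P: 909 − 2(162.3) = 584.5
  Q: 0 + 1(162.3) = 162.3
Total out = 924.5 mol; y_R = 177.7 / 924.5 = 0.1923.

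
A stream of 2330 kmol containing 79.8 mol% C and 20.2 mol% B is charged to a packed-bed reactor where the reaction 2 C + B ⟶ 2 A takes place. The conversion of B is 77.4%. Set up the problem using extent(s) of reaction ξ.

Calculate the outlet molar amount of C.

B reacted = 0.774 × 470.7 = 364.3 kmol; ν_B = −1, so ξ = 364.3/1 = 364.3 kmol.
Outlet amounts (n = n₀ + ν ξ):
  C: 1859 − 2(364.3) = 1131
  B: 470.7 − 1(364.3) = 106.4
  A: 0 + 2(364.3) = 728.6

1130 kmol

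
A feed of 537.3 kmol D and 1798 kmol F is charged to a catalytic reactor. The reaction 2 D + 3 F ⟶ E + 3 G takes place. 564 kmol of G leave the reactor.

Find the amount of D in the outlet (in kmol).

161 kmol

For G: n = n₀ + 3ξ → 564 = 0 + 3ξ, giving ξ = 188 kmol.
Outlet amounts (n = n₀ + ν ξ):
  D: 537.3 − 2(188) = 161.3
  F: 1798 − 3(188) = 1234
  E: 0 + 1(188) = 188
  G: 0 + 3(188) = 564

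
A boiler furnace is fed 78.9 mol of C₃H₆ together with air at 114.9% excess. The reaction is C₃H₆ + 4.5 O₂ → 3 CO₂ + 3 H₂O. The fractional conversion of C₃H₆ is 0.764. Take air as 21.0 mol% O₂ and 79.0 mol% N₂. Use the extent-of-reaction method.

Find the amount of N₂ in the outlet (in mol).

2870 mol

Stoichiometric O₂ = 4.5 × 78.9 = 355.1 mol; O₂ fed = 355.1 × 2.149 = 763 mol.
N₂ fed = 763 × 79/21 = 2870 mol.
Fuel reacted = 0.764 × 78.9 → ξ = 60.28 mol.
Outlet (n = n₀ + ν ξ):
  C₃H₆: 78.9 − 1(60.28) = 18.62
  O₂: 763 − 4.5(60.28) = 491.7
  N₂: 2870 (inert)
  CO₂: 0 + 3(60.28) = 180.8
  H₂O: 0 + 3(60.28) = 180.8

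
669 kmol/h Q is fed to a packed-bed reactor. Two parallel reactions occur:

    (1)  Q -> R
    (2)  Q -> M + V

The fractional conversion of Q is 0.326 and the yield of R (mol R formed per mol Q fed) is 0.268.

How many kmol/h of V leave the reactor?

38.8 kmol/h

Yield of R: 1ξ₁ / 669 = 0.268 → ξ₁ = 179.3 kmol/h.
Conversion of Q: 1ξ₁ + 1ξ₂ = 0.326 × 669 = 218.1 → ξ₂ = 38.8 kmol/h.
Outlet amounts (n = n₀ + Σ ν·ξ):
  Q: 669 − 1(179.3) − 1(38.8) = 450.9
  R: 0 + 1(179.3) = 179.3
  M: 0 + 1(38.8) = 38.8
  V: 0 + 1(38.8) = 38.8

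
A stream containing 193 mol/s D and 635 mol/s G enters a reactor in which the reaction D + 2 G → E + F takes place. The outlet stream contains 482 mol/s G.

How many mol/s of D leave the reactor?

116 mol/s

For G: n = n₀ − 2ξ → 482 = 635 − 2ξ, giving ξ = 76.5 mol/s.
Outlet amounts (n = n₀ + ν ξ):
  D: 193 − 1(76.5) = 116.5
  G: 635 − 2(76.5) = 482
  E: 0 + 1(76.5) = 76.5
  F: 0 + 1(76.5) = 76.5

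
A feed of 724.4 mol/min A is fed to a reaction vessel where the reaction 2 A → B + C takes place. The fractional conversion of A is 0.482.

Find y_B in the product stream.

0.241

A reacted = 0.482 × 724.4 = 349.2 mol/min; ν_A = −2, so ξ = 349.2/2 = 174.6 mol/min.
Outlet amounts (n = n₀ + ν ξ):
  A: 724.4 − 2(174.6) = 375.2
  B: 0 + 1(174.6) = 174.6
  C: 0 + 1(174.6) = 174.6
Total out = 724.4 mol/min; y_B = 174.6 / 724.4 = 0.241.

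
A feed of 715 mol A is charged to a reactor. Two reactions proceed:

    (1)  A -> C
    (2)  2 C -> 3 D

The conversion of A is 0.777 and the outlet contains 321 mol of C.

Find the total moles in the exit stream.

832 mol

Conversion of A: A consumed = 1ξ₁ = 0.777 × 715 → ξ₁ = 555.6 mol.
C balance: n_C = 0 + 1ξ₁ − 2ξ₂ = 321 → ξ₂ = (1·555.6 − 321)/2 = 117.3 mol.
Outlet amounts (n = n₀ + Σ ν·ξ):
  A: 715 − 1(555.6) = 159.4
  C: 0 + 1(555.6) − 2(117.3) = 321
  D: 0 + 3(117.3) = 351.8
Total out = 159.4 + 321 + 351.8 = 832.3 mol.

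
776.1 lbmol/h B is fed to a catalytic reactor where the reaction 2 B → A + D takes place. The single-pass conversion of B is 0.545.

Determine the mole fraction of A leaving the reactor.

B reacted = 0.545 × 776.1 = 423 lbmol/h; ν_B = −2, so ξ = 423/2 = 211.5 lbmol/h.
Outlet amounts (n = n₀ + ν ξ):
  B: 776.1 − 2(211.5) = 353.1
  A: 0 + 1(211.5) = 211.5
  D: 0 + 1(211.5) = 211.5
Total out = 776.1 lbmol/h; y_A = 211.5 / 776.1 = 0.2725.

0.273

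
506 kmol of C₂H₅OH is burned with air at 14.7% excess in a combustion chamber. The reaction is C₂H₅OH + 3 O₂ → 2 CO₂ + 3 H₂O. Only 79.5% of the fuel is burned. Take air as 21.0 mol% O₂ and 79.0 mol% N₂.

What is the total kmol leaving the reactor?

9200 kmol

Stoichiometric O₂ = 3 × 506 = 1518 kmol; O₂ fed = 1518 × 1.147 = 1741 kmol.
N₂ fed = 1741 × 79/21 = 6550 kmol.
Fuel reacted = 0.795 × 506 → ξ = 402.3 kmol.
Outlet (n = n₀ + ν ξ):
  C₂H₅OH: 506 − 1(402.3) = 103.7
  O₂: 1741 − 3(402.3) = 534.3
  N₂: 6550 (inert)
  CO₂: 0 + 2(402.3) = 804.5
  H₂O: 0 + 3(402.3) = 1207
Total out = 103.7 + 534.3 + 6550 + 804.5 + 1207 = 9199 kmol.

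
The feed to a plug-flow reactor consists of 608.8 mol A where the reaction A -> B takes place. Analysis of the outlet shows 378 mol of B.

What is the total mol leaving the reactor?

609 mol

For B: n = n₀ + 1ξ → 378 = 0 + 1ξ, giving ξ = 378 mol.
Outlet amounts (n = n₀ + ν ξ):
  A: 608.8 − 1(378) = 230.8
  B: 0 + 1(378) = 378
Total out = 230.8 + 378 = 608.8 mol.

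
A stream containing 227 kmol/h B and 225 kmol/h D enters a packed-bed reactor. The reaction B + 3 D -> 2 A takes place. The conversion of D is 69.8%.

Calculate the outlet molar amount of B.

175 kmol/h

D reacted = 0.698 × 225 = 157 kmol/h; ν_D = −3, so ξ = 157/3 = 52.35 kmol/h.
Outlet amounts (n = n₀ + ν ξ):
  B: 227 − 1(52.35) = 174.7
  D: 225 − 3(52.35) = 67.95
  A: 0 + 2(52.35) = 104.7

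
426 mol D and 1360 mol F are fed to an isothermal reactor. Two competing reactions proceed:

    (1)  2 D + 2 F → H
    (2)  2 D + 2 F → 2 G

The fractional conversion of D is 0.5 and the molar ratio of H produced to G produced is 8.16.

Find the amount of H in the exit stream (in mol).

100 mol

Conversion of D: D consumed = 0.5 × 426 = 213 mol = 2ξ₁ + 2ξ₂.
Selectivity: 1ξ₁ / (2ξ₂) = 8.16 → ξ₁ = 16.32 ξ₂.
Substitute: (2·16.32 + 2) ξ₂ = 213 → ξ₂ = 6.149 mol, ξ₁ = 100.4 mol.
Outlet amounts (n = n₀ + Σ ν·ξ):
  D: 426 − 2(100.4) − 2(6.149) = 213
  F: 1360 − 2(100.4) − 2(6.149) = 1147
  H: 0 + 1(100.4) = 100.4
  G: 0 + 2(6.149) = 12.3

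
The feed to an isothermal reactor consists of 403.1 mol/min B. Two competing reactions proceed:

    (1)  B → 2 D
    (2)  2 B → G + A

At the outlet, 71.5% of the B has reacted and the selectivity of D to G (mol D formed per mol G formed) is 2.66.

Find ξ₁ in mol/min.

ξ₁ = 115 mol/min

Conversion of B: B consumed = 0.715 × 403.1 = 288.2 mol/min = 1ξ₁ + 2ξ₂.
Selectivity: 2ξ₁ / (1ξ₂) = 2.66 → ξ₁ = 1.33 ξ₂.
Substitute: (1·1.33 + 2) ξ₂ = 288.2 → ξ₂ = 86.55 mol/min, ξ₁ = 115.1 mol/min.
Outlet amounts (n = n₀ + Σ ν·ξ):
  B: 403.1 − 1(115.1) − 2(86.55) = 114.9
  D: 0 + 2(115.1) = 230.2
  G: 0 + 1(86.55) = 86.55
  A: 0 + 1(86.55) = 86.55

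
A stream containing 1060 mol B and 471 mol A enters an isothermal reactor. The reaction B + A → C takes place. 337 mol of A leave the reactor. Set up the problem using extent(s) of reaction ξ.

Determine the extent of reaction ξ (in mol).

For A: n = n₀ − 1ξ → 337 = 471 − 1ξ, giving ξ = 134 mol.
Outlet amounts (n = n₀ + ν ξ):
  B: 1060 − 1(134) = 926
  A: 471 − 1(134) = 337
  C: 0 + 1(134) = 134

ξ = 134 mol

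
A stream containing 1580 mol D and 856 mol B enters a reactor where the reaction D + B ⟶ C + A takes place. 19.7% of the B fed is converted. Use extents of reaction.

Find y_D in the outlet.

B reacted = 0.197 × 856 = 168.6 mol; ν_B = −1, so ξ = 168.6/1 = 168.6 mol.
Outlet amounts (n = n₀ + ν ξ):
  D: 1580 − 1(168.6) = 1411
  B: 856 − 1(168.6) = 687.4
  C: 0 + 1(168.6) = 168.6
  A: 0 + 1(168.6) = 168.6
Total out = 2436 mol; y_D = 1411 / 2436 = 0.5794.

0.579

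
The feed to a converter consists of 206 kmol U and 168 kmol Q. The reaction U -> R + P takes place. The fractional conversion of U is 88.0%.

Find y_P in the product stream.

U reacted = 0.88 × 206 = 181.3 kmol; ν_U = −1, so ξ = 181.3/1 = 181.3 kmol.
Outlet amounts (n = n₀ + ν ξ):
  U: 206 − 1(181.3) = 24.72
  R: 0 + 1(181.3) = 181.3
  P: 0 + 1(181.3) = 181.3
  Q: 168 (inert)
Total out = 555.3 kmol; y_P = 181.3 / 555.3 = 0.3265.

0.326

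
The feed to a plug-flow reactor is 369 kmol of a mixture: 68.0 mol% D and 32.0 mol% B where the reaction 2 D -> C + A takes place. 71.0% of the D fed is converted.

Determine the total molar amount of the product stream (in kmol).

369 kmol

D reacted = 0.71 × 250.9 = 178.2 kmol; ν_D = −2, so ξ = 178.2/2 = 89.08 kmol.
Outlet amounts (n = n₀ + ν ξ):
  D: 250.9 − 2(89.08) = 72.77
  C: 0 + 1(89.08) = 89.08
  A: 0 + 1(89.08) = 89.08
  B: 118.1 (inert)
Total out = 72.77 + 89.08 + 89.08 + 118.1 = 369 kmol.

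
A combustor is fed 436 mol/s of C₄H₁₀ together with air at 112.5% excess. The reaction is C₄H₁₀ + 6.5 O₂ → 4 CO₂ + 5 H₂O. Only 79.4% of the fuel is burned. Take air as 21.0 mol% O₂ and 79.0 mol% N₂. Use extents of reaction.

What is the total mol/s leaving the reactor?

Stoichiometric O₂ = 6.5 × 436 = 2834 mol/s; O₂ fed = 2834 × 2.125 = 6022 mol/s.
N₂ fed = 6022 × 79/21 = 22660 mol/s.
Fuel reacted = 0.794 × 436 → ξ = 346.2 mol/s.
Outlet (n = n₀ + ν ξ):
  C₄H₁₀: 436 − 1(346.2) = 89.82
  O₂: 6022 − 6.5(346.2) = 3772
  N₂: 22660 (inert)
  CO₂: 0 + 4(346.2) = 1385
  H₂O: 0 + 5(346.2) = 1731
Total out = 89.82 + 3772 + 22660 + 1385 + 1731 = 29630 mol/s.

29600 mol/s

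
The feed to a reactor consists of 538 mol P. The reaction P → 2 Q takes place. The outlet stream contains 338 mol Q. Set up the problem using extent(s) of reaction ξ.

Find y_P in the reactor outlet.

0.522

For Q: n = n₀ + 2ξ → 338 = 0 + 2ξ, giving ξ = 169 mol.
Outlet amounts (n = n₀ + ν ξ):
  P: 538 − 1(169) = 369
  Q: 0 + 2(169) = 338
Total out = 707 mol; y_P = 369 / 707 = 0.5219.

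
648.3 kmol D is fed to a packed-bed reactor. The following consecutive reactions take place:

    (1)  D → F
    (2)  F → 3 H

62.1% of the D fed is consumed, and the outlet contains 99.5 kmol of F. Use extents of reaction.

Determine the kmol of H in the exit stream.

909 kmol

Conversion of D: D consumed = 1ξ₁ = 0.621 × 648.3 → ξ₁ = 402.6 kmol.
F balance: n_F = 0 + 1ξ₁ − 1ξ₂ = 99.5 → ξ₂ = (1·402.6 − 99.5)/1 = 303.1 kmol.
Outlet amounts (n = n₀ + Σ ν·ξ):
  D: 648.3 − 1(402.6) = 245.7
  F: 0 + 1(402.6) − 1(303.1) = 99.5
  H: 0 + 3(303.1) = 909.3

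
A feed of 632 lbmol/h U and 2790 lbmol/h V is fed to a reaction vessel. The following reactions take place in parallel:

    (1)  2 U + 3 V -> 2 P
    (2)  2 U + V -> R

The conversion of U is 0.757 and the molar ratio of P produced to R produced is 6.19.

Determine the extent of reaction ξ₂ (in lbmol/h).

Conversion of U: U consumed = 0.757 × 632 = 478.4 lbmol/h = 2ξ₁ + 2ξ₂.
Selectivity: 2ξ₁ / (1ξ₂) = 6.19 → ξ₁ = 3.095 ξ₂.
Substitute: (2·3.095 + 2) ξ₂ = 478.4 → ξ₂ = 58.42 lbmol/h, ξ₁ = 180.8 lbmol/h.
Outlet amounts (n = n₀ + Σ ν·ξ):
  U: 632 − 2(180.8) − 2(58.42) = 153.6
  V: 2790 − 3(180.8) − 1(58.42) = 2189
  P: 0 + 2(180.8) = 361.6
  R: 0 + 1(58.42) = 58.42

ξ₂ = 58.4 lbmol/h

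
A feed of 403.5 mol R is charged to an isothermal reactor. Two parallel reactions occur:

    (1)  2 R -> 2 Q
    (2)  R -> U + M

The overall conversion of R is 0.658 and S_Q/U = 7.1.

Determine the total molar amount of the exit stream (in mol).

436 mol

Conversion of R: R consumed = 0.658 × 403.5 = 265.5 mol = 2ξ₁ + 1ξ₂.
Selectivity: 2ξ₁ / (1ξ₂) = 7.1 → ξ₁ = 3.55 ξ₂.
Substitute: (2·3.55 + 1) ξ₂ = 265.5 → ξ₂ = 32.78 mol, ξ₁ = 116.4 mol.
Outlet amounts (n = n₀ + Σ ν·ξ):
  R: 403.5 − 2(116.4) − 1(32.78) = 138
  Q: 0 + 2(116.4) = 232.7
  U: 0 + 1(32.78) = 32.78
  M: 0 + 1(32.78) = 32.78
Total out = 138 + 232.7 + 32.78 + 32.78 = 436.3 mol.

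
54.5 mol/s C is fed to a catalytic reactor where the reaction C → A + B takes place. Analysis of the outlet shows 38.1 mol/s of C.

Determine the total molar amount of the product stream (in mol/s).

For C: n = n₀ − 1ξ → 38.1 = 54.5 − 1ξ, giving ξ = 16.4 mol/s.
Outlet amounts (n = n₀ + ν ξ):
  C: 54.5 − 1(16.4) = 38.1
  A: 0 + 1(16.4) = 16.4
  B: 0 + 1(16.4) = 16.4
Total out = 38.1 + 16.4 + 16.4 = 70.9 mol/s.

70.9 mol/s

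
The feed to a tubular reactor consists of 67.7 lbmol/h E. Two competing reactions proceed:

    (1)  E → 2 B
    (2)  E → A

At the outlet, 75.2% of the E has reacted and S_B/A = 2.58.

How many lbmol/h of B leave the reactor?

57.4 lbmol/h

Conversion of E: E consumed = 0.752 × 67.7 = 50.91 lbmol/h = 1ξ₁ + 1ξ₂.
Selectivity: 2ξ₁ / (1ξ₂) = 2.58 → ξ₁ = 1.29 ξ₂.
Substitute: (1·1.29 + 1) ξ₂ = 50.91 → ξ₂ = 22.23 lbmol/h, ξ₁ = 28.68 lbmol/h.
Outlet amounts (n = n₀ + Σ ν·ξ):
  E: 67.7 − 1(28.68) − 1(22.23) = 16.79
  B: 0 + 2(28.68) = 57.36
  A: 0 + 1(22.23) = 22.23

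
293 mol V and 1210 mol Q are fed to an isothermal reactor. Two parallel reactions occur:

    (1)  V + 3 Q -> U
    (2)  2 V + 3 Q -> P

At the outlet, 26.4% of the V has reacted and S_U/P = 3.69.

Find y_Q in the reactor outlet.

0.785

Conversion of V: V consumed = 0.264 × 293 = 77.35 mol = 1ξ₁ + 2ξ₂.
Selectivity: 1ξ₁ / (1ξ₂) = 3.69 → ξ₁ = 3.69 ξ₂.
Substitute: (1·3.69 + 2) ξ₂ = 77.35 → ξ₂ = 13.59 mol, ξ₁ = 50.16 mol.
Outlet amounts (n = n₀ + Σ ν·ξ):
  V: 293 − 1(50.16) − 2(13.59) = 215.6
  Q: 1210 − 3(50.16) − 3(13.59) = 1019
  U: 0 + 1(50.16) = 50.16
  P: 0 + 1(13.59) = 13.59
Total out = 1298 mol; y_Q = 1019 / 1298 = 0.7848.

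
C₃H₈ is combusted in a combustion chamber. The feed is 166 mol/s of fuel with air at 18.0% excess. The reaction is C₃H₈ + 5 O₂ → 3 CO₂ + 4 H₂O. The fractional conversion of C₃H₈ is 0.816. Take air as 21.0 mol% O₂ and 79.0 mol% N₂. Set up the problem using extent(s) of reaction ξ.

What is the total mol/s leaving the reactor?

Stoichiometric O₂ = 5 × 166 = 830 mol/s; O₂ fed = 830 × 1.180 = 979.4 mol/s.
N₂ fed = 979.4 × 79/21 = 3684 mol/s.
Fuel reacted = 0.816 × 166 → ξ = 135.5 mol/s.
Outlet (n = n₀ + ν ξ):
  C₃H₈: 166 − 1(135.5) = 30.54
  O₂: 979.4 − 5(135.5) = 302.1
  N₂: 3684 (inert)
  CO₂: 0 + 3(135.5) = 406.4
  H₂O: 0 + 4(135.5) = 541.8
Total out = 30.54 + 302.1 + 3684 + 406.4 + 541.8 = 4965 mol/s.

4970 mol/s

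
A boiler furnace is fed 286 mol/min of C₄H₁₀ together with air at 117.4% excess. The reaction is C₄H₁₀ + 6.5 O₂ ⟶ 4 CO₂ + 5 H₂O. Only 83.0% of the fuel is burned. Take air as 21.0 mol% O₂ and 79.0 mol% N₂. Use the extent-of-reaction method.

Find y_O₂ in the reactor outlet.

0.126

Stoichiometric O₂ = 6.5 × 286 = 1859 mol/min; O₂ fed = 1859 × 2.174 = 4041 mol/min.
N₂ fed = 4041 × 79/21 = 15200 mol/min.
Fuel reacted = 0.83 × 286 → ξ = 237.4 mol/min.
Outlet (n = n₀ + ν ξ):
  C₄H₁₀: 286 − 1(237.4) = 48.62
  O₂: 4041 − 6.5(237.4) = 2498
  N₂: 15200 (inert)
  CO₂: 0 + 4(237.4) = 949.5
  H₂O: 0 + 5(237.4) = 1187
Total out = 19890 mol/min; y_O₂ = 2498 / 19890 = 0.1256.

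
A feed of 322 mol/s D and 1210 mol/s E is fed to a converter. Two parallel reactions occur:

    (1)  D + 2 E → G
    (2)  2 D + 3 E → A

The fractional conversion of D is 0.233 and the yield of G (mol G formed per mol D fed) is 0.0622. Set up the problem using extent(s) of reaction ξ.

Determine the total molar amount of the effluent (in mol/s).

1380 mol/s

Yield of G: 1ξ₁ / 322 = 0.0622 → ξ₁ = 20.03 mol/s.
Conversion of D: 1ξ₁ + 2ξ₂ = 0.233 × 322 = 75.03 → ξ₂ = 27.5 mol/s.
Outlet amounts (n = n₀ + Σ ν·ξ):
  D: 322 − 1(20.03) − 2(27.5) = 247
  E: 1210 − 2(20.03) − 3(27.5) = 1087
  G: 0 + 1(20.03) = 20.03
  A: 0 + 1(27.5) = 27.5
Total out = 247 + 1087 + 20.03 + 27.5 = 1382 mol/s.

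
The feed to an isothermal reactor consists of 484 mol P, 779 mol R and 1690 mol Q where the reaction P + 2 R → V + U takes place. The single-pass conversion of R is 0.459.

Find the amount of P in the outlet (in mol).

R reacted = 0.459 × 779 = 357.6 mol; ν_R = −2, so ξ = 357.6/2 = 178.8 mol.
Outlet amounts (n = n₀ + ν ξ):
  P: 484 − 1(178.8) = 305.2
  R: 779 − 2(178.8) = 421.4
  V: 0 + 1(178.8) = 178.8
  U: 0 + 1(178.8) = 178.8
  Q: 1690 (inert)

305 mol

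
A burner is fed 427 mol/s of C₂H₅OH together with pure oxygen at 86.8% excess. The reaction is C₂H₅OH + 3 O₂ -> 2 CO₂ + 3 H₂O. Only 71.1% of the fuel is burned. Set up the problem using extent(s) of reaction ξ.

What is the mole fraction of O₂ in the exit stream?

Stoichiometric O₂ = 3 × 427 = 1281 mol/s; O₂ fed = 1281 × 1.868 = 2393 mol/s.
Fuel reacted = 0.711 × 427 → ξ = 303.6 mol/s.
Outlet (n = n₀ + ν ξ):
  C₂H₅OH: 427 − 1(303.6) = 123.4
  O₂: 2393 − 3(303.6) = 1482
  CO₂: 0 + 2(303.6) = 607.2
  H₂O: 0 + 3(303.6) = 910.8
Total out = 3124 mol/s; y_O₂ = 1482 / 3124 = 0.4745.

0.475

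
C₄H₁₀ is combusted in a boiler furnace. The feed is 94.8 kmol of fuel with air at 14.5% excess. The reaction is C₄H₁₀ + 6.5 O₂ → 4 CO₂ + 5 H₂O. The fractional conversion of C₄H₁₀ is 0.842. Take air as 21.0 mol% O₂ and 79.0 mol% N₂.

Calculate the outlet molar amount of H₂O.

399 kmol

Stoichiometric O₂ = 6.5 × 94.8 = 616.2 kmol; O₂ fed = 616.2 × 1.145 = 705.5 kmol.
N₂ fed = 705.5 × 79/21 = 2654 kmol.
Fuel reacted = 0.842 × 94.8 → ξ = 79.82 kmol.
Outlet (n = n₀ + ν ξ):
  C₄H₁₀: 94.8 − 1(79.82) = 14.98
  O₂: 705.5 − 6.5(79.82) = 186.7
  N₂: 2654 (inert)
  CO₂: 0 + 4(79.82) = 319.3
  H₂O: 0 + 5(79.82) = 399.1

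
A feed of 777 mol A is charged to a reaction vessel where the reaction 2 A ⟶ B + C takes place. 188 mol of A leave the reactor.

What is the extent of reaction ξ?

ξ = 294 mol

For A: n = n₀ − 2ξ → 188 = 777 − 2ξ, giving ξ = 294.5 mol.
Outlet amounts (n = n₀ + ν ξ):
  A: 777 − 2(294.5) = 188
  B: 0 + 1(294.5) = 294.5
  C: 0 + 1(294.5) = 294.5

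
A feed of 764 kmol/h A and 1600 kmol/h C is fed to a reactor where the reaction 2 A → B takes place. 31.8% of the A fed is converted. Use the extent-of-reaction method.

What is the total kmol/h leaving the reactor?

2240 kmol/h

A reacted = 0.318 × 764 = 243 kmol/h; ν_A = −2, so ξ = 243/2 = 121.5 kmol/h.
Outlet amounts (n = n₀ + ν ξ):
  A: 764 − 2(121.5) = 521
  B: 0 + 1(121.5) = 121.5
  C: 1600 (inert)
Total out = 521 + 121.5 + 1600 = 2243 kmol/h.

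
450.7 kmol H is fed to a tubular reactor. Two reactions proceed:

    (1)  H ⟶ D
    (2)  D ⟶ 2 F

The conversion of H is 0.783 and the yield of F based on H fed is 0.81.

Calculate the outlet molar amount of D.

Conversion of H: H consumed = 1ξ₁ = 0.783 × 450.7 → ξ₁ = 352.9 kmol.
Yield of F: 2ξ₂ / 450.7 = 0.81 → ξ₂ = 182.5 kmol.
Outlet amounts (n = n₀ + Σ ν·ξ):
  H: 450.7 − 1(352.9) = 97.8
  D: 0 + 1(352.9) − 1(182.5) = 170.4
  F: 0 + 2(182.5) = 365.1

170 kmol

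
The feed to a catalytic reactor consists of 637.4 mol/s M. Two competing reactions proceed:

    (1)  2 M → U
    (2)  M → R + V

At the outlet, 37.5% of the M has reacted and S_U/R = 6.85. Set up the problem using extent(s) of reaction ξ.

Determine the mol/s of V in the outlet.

16.3 mol/s

Conversion of M: M consumed = 0.375 × 637.4 = 239 mol/s = 2ξ₁ + 1ξ₂.
Selectivity: 1ξ₁ / (1ξ₂) = 6.85 → ξ₁ = 6.85 ξ₂.
Substitute: (2·6.85 + 1) ξ₂ = 239 → ξ₂ = 16.26 mol/s, ξ₁ = 111.4 mol/s.
Outlet amounts (n = n₀ + Σ ν·ξ):
  M: 637.4 − 2(111.4) − 1(16.26) = 398.4
  U: 0 + 1(111.4) = 111.4
  R: 0 + 1(16.26) = 16.26
  V: 0 + 1(16.26) = 16.26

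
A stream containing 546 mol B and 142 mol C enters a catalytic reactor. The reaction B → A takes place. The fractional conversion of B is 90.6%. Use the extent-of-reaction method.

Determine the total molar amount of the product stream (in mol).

B reacted = 0.906 × 546 = 494.7 mol; ν_B = −1, so ξ = 494.7/1 = 494.7 mol.
Outlet amounts (n = n₀ + ν ξ):
  B: 546 − 1(494.7) = 51.32
  A: 0 + 1(494.7) = 494.7
  C: 142 (inert)
Total out = 51.32 + 494.7 + 142 = 688 mol.

688 mol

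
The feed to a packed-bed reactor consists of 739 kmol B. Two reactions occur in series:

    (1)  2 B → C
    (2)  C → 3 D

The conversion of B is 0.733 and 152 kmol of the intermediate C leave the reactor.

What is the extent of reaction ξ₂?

ξ₂ = 119 kmol

Conversion of B: B consumed = 2ξ₁ = 0.733 × 739 → ξ₁ = 270.8 kmol.
C balance: n_C = 0 + 1ξ₁ − 1ξ₂ = 152 → ξ₂ = (1·270.8 − 152)/1 = 118.8 kmol.
Outlet amounts (n = n₀ + Σ ν·ξ):
  B: 739 − 2(270.8) = 197.3
  C: 0 + 1(270.8) − 1(118.8) = 152
  D: 0 + 3(118.8) = 356.5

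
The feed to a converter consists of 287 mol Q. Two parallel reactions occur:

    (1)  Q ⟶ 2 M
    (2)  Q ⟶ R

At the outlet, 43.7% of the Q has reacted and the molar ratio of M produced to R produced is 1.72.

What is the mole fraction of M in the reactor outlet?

Conversion of Q: Q consumed = 0.437 × 287 = 125.4 mol = 1ξ₁ + 1ξ₂.
Selectivity: 2ξ₁ / (1ξ₂) = 1.72 → ξ₁ = 0.86 ξ₂.
Substitute: (1·0.86 + 1) ξ₂ = 125.4 → ξ₂ = 67.43 mol, ξ₁ = 57.99 mol.
Outlet amounts (n = n₀ + Σ ν·ξ):
  Q: 287 − 1(57.99) − 1(67.43) = 161.6
  M: 0 + 2(57.99) = 116
  R: 0 + 1(67.43) = 67.43
Total out = 345 mol; y_M = 116 / 345 = 0.3362.

0.336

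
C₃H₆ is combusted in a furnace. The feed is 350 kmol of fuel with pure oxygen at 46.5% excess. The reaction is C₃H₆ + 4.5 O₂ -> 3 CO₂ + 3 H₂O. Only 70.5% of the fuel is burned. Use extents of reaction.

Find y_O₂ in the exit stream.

Stoichiometric O₂ = 4.5 × 350 = 1575 kmol; O₂ fed = 1575 × 1.465 = 2307 kmol.
Fuel reacted = 0.705 × 350 → ξ = 246.8 kmol.
Outlet (n = n₀ + ν ξ):
  C₃H₆: 350 − 1(246.8) = 103.2
  O₂: 2307 − 4.5(246.8) = 1197
  CO₂: 0 + 3(246.8) = 740.2
  H₂O: 0 + 3(246.8) = 740.2
Total out = 2781 kmol; y_O₂ = 1197 / 2781 = 0.4305.

0.43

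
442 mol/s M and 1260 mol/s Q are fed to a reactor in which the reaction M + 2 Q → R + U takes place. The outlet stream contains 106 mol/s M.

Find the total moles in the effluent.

1370 mol/s

For M: n = n₀ − 1ξ → 106 = 442 − 1ξ, giving ξ = 336 mol/s.
Outlet amounts (n = n₀ + ν ξ):
  M: 442 − 1(336) = 106
  Q: 1260 − 2(336) = 588
  R: 0 + 1(336) = 336
  U: 0 + 1(336) = 336
Total out = 106 + 588 + 336 + 336 = 1366 mol/s.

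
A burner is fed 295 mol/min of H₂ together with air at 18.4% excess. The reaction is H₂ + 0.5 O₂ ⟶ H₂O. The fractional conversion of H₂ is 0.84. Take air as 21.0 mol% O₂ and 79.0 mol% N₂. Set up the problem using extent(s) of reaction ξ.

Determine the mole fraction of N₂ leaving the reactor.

0.655

Stoichiometric O₂ = 0.5 × 295 = 147.5 mol/min; O₂ fed = 147.5 × 1.184 = 174.6 mol/min.
N₂ fed = 174.6 × 79/21 = 657 mol/min.
Fuel reacted = 0.84 × 295 → ξ = 247.8 mol/min.
Outlet (n = n₀ + ν ξ):
  H₂: 295 − 1(247.8) = 47.2
  O₂: 174.6 − 0.5(247.8) = 50.74
  N₂: 657 (inert)
  H₂O: 0 + 1(247.8) = 247.8
Total out = 1003 mol/min; y_N₂ = 657 / 1003 = 0.6552.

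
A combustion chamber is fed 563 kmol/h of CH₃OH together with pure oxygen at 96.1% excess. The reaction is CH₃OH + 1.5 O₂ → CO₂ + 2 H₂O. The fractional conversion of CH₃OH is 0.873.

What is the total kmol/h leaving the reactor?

2460 kmol/h

Stoichiometric O₂ = 1.5 × 563 = 844.5 kmol/h; O₂ fed = 844.5 × 1.961 = 1656 kmol/h.
Fuel reacted = 0.873 × 563 → ξ = 491.5 kmol/h.
Outlet (n = n₀ + ν ξ):
  CH₃OH: 563 − 1(491.5) = 71.5
  O₂: 1656 − 1.5(491.5) = 918.8
  CO₂: 0 + 1(491.5) = 491.5
  H₂O: 0 + 2(491.5) = 983
Total out = 71.5 + 918.8 + 491.5 + 983 = 2465 kmol/h.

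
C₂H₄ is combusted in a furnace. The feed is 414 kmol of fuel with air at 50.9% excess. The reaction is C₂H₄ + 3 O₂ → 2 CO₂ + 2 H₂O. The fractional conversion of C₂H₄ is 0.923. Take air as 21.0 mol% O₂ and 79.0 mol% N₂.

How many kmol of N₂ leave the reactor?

7050 kmol

Stoichiometric O₂ = 3 × 414 = 1242 kmol; O₂ fed = 1242 × 1.509 = 1874 kmol.
N₂ fed = 1874 × 79/21 = 7050 kmol.
Fuel reacted = 0.923 × 414 → ξ = 382.1 kmol.
Outlet (n = n₀ + ν ξ):
  C₂H₄: 414 − 1(382.1) = 31.88
  O₂: 1874 − 3(382.1) = 727.8
  N₂: 7050 (inert)
  CO₂: 0 + 2(382.1) = 764.2
  H₂O: 0 + 2(382.1) = 764.2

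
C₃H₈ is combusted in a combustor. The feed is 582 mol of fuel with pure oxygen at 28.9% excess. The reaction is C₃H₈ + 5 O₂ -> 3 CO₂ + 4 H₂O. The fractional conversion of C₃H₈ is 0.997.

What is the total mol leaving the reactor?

4910 mol

Stoichiometric O₂ = 5 × 582 = 2910 mol; O₂ fed = 2910 × 1.289 = 3751 mol.
Fuel reacted = 0.997 × 582 → ξ = 580.3 mol.
Outlet (n = n₀ + ν ξ):
  C₃H₈: 582 − 1(580.3) = 1.746
  O₂: 3751 − 5(580.3) = 849.7
  CO₂: 0 + 3(580.3) = 1741
  H₂O: 0 + 4(580.3) = 2321
Total out = 1.746 + 849.7 + 1741 + 2321 = 4913 mol.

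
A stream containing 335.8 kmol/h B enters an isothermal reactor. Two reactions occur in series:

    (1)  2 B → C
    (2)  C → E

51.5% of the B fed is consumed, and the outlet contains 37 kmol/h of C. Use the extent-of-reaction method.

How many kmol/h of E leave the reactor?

Conversion of B: B consumed = 2ξ₁ = 0.515 × 335.8 → ξ₁ = 86.47 kmol/h.
C balance: n_C = 0 + 1ξ₁ − 1ξ₂ = 37 → ξ₂ = (1·86.47 − 37)/1 = 49.47 kmol/h.
Outlet amounts (n = n₀ + Σ ν·ξ):
  B: 335.8 − 2(86.47) = 162.9
  C: 0 + 1(86.47) − 1(49.47) = 37
  E: 0 + 1(49.47) = 49.47

49.5 kmol/h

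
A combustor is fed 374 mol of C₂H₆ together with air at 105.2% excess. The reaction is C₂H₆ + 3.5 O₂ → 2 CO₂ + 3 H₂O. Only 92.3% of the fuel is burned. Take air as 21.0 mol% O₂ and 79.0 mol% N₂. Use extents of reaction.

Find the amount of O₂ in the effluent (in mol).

1480 mol

Stoichiometric O₂ = 3.5 × 374 = 1309 mol; O₂ fed = 1309 × 2.052 = 2686 mol.
N₂ fed = 2686 × 79/21 = 10100 mol.
Fuel reacted = 0.923 × 374 → ξ = 345.2 mol.
Outlet (n = n₀ + ν ξ):
  C₂H₆: 374 − 1(345.2) = 28.8
  O₂: 2686 − 3.5(345.2) = 1478
  N₂: 10100 (inert)
  CO₂: 0 + 2(345.2) = 690.4
  H₂O: 0 + 3(345.2) = 1036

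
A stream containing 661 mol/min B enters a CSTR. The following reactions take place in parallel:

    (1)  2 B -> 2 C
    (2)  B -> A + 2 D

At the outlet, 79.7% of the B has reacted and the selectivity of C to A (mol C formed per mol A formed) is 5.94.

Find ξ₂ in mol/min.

Conversion of B: B consumed = 0.797 × 661 = 526.8 mol/min = 2ξ₁ + 1ξ₂.
Selectivity: 2ξ₁ / (1ξ₂) = 5.94 → ξ₁ = 2.97 ξ₂.
Substitute: (2·2.97 + 1) ξ₂ = 526.8 → ξ₂ = 75.91 mol/min, ξ₁ = 225.5 mol/min.
Outlet amounts (n = n₀ + Σ ν·ξ):
  B: 661 − 2(225.5) − 1(75.91) = 134.2
  C: 0 + 2(225.5) = 450.9
  A: 0 + 1(75.91) = 75.91
  D: 0 + 2(75.91) = 151.8

ξ₂ = 75.9 mol/min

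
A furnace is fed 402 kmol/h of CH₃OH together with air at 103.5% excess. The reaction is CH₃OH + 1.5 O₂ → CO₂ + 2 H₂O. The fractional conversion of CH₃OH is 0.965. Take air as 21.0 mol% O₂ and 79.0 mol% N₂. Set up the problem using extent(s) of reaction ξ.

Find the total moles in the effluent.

Stoichiometric O₂ = 1.5 × 402 = 603 kmol/h; O₂ fed = 603 × 2.035 = 1227 kmol/h.
N₂ fed = 1227 × 79/21 = 4616 kmol/h.
Fuel reacted = 0.965 × 402 → ξ = 387.9 kmol/h.
Outlet (n = n₀ + ν ξ):
  CH₃OH: 402 − 1(387.9) = 14.07
  O₂: 1227 − 1.5(387.9) = 645.2
  N₂: 4616 (inert)
  CO₂: 0 + 1(387.9) = 387.9
  H₂O: 0 + 2(387.9) = 775.9
Total out = 14.07 + 645.2 + 4616 + 387.9 + 775.9 = 6439 kmol/h.

6440 kmol/h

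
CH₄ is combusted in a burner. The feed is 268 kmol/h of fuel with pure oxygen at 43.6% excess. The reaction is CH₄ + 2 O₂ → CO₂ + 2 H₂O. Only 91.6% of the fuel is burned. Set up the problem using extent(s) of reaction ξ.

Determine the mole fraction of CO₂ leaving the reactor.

0.237

Stoichiometric O₂ = 2 × 268 = 536 kmol/h; O₂ fed = 536 × 1.436 = 769.7 kmol/h.
Fuel reacted = 0.916 × 268 → ξ = 245.5 kmol/h.
Outlet (n = n₀ + ν ξ):
  CH₄: 268 − 1(245.5) = 22.51
  O₂: 769.7 − 2(245.5) = 278.7
  CO₂: 0 + 1(245.5) = 245.5
  H₂O: 0 + 2(245.5) = 491
Total out = 1038 kmol/h; y_CO₂ = 245.5 / 1038 = 0.2366.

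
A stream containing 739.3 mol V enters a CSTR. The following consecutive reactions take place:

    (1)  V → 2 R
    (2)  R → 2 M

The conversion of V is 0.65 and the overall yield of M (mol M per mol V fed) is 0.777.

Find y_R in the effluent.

0.447

Conversion of V: V consumed = 1ξ₁ = 0.65 × 739.3 → ξ₁ = 480.5 mol.
Yield of M: 2ξ₂ / 739.3 = 0.777 → ξ₂ = 287.2 mol.
Outlet amounts (n = n₀ + Σ ν·ξ):
  V: 739.3 − 1(480.5) = 258.8
  R: 0 + 2(480.5) − 1(287.2) = 673.9
  M: 0 + 2(287.2) = 574.4
Total out = 1507 mol; y_R = 673.9 / 1507 = 0.4471.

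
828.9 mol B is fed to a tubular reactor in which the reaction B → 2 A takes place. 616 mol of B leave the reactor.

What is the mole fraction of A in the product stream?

For B: n = n₀ − 1ξ → 616 = 828.9 − 1ξ, giving ξ = 212.9 mol.
Outlet amounts (n = n₀ + ν ξ):
  B: 828.9 − 1(212.9) = 616
  A: 0 + 2(212.9) = 425.8
Total out = 1042 mol; y_A = 425.8 / 1042 = 0.4087.

0.409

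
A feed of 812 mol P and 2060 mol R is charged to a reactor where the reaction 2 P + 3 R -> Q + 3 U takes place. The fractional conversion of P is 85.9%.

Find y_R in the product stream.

P reacted = 0.859 × 812 = 697.5 mol; ν_P = −2, so ξ = 697.5/2 = 348.8 mol.
Outlet amounts (n = n₀ + ν ξ):
  P: 812 − 2(348.8) = 114.5
  R: 2060 − 3(348.8) = 1014
  Q: 0 + 1(348.8) = 348.8
  U: 0 + 3(348.8) = 1046
Total out = 2523 mol; y_R = 1014 / 2523 = 0.4018.

0.402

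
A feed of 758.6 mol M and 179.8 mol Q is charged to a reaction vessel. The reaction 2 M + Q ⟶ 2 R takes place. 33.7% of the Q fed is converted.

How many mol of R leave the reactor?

Q reacted = 0.337 × 179.8 = 60.59 mol; ν_Q = −1, so ξ = 60.59/1 = 60.59 mol.
Outlet amounts (n = n₀ + ν ξ):
  M: 758.6 − 2(60.59) = 637.4
  Q: 179.8 − 1(60.59) = 119.2
  R: 0 + 2(60.59) = 121.2

121 mol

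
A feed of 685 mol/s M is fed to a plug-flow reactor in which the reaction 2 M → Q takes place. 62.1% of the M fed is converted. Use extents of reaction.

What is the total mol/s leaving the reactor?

M reacted = 0.621 × 685 = 425.4 mol/s; ν_M = −2, so ξ = 425.4/2 = 212.7 mol/s.
Outlet amounts (n = n₀ + ν ξ):
  M: 685 − 2(212.7) = 259.6
  Q: 0 + 1(212.7) = 212.7
Total out = 259.6 + 212.7 = 472.3 mol/s.

472 mol/s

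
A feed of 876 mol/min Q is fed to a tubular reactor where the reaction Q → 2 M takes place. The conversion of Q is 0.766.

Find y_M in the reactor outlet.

0.867

Q reacted = 0.766 × 876 = 671 mol/min; ν_Q = −1, so ξ = 671/1 = 671 mol/min.
Outlet amounts (n = n₀ + ν ξ):
  Q: 876 − 1(671) = 205
  M: 0 + 2(671) = 1342
Total out = 1547 mol/min; y_M = 1342 / 1547 = 0.8675.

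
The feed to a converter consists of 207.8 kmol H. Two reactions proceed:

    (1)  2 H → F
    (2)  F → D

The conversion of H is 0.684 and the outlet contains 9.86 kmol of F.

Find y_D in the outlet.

0.448

Conversion of H: H consumed = 2ξ₁ = 0.684 × 207.8 → ξ₁ = 71.07 kmol.
F balance: n_F = 0 + 1ξ₁ − 1ξ₂ = 9.86 → ξ₂ = (1·71.07 − 9.86)/1 = 61.21 kmol.
Outlet amounts (n = n₀ + Σ ν·ξ):
  H: 207.8 − 2(71.07) = 65.66
  F: 0 + 1(71.07) − 1(61.21) = 9.86
  D: 0 + 1(61.21) = 61.21
Total out = 136.7 kmol; y_D = 61.21 / 136.7 = 0.4476.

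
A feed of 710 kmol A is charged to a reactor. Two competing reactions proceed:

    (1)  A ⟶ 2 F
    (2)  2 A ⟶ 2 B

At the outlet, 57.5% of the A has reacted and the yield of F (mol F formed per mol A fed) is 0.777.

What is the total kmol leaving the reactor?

986 kmol

Yield of F: 2ξ₁ / 710 = 0.777 → ξ₁ = 275.8 kmol.
Conversion of A: 1ξ₁ + 2ξ₂ = 0.575 × 710 = 408.2 → ξ₂ = 66.21 kmol.
Outlet amounts (n = n₀ + Σ ν·ξ):
  A: 710 − 1(275.8) − 2(66.21) = 301.8
  F: 0 + 2(275.8) = 551.7
  B: 0 + 2(66.21) = 132.4
Total out = 301.8 + 551.7 + 132.4 = 985.8 kmol.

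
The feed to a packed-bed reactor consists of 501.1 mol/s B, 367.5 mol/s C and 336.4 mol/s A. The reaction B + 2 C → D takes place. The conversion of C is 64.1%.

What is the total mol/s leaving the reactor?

C reacted = 0.641 × 367.5 = 235.6 mol/s; ν_C = −2, so ξ = 235.6/2 = 117.8 mol/s.
Outlet amounts (n = n₀ + ν ξ):
  B: 501.1 − 1(117.8) = 383.3
  C: 367.5 − 2(117.8) = 131.9
  D: 0 + 1(117.8) = 117.8
  A: 336.4 (inert)
Total out = 383.3 + 131.9 + 117.8 + 336.4 = 969.4 mol/s.

969 mol/s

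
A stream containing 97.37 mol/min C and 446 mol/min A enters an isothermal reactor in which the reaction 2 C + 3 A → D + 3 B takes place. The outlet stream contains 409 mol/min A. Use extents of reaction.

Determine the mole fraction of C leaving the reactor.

For A: n = n₀ − 3ξ → 409 = 446 − 3ξ, giving ξ = 12.33 mol/min.
Outlet amounts (n = n₀ + ν ξ):
  C: 97.37 − 2(12.33) = 72.7
  A: 446 − 3(12.33) = 409
  D: 0 + 1(12.33) = 12.33
  B: 0 + 3(12.33) = 37
Total out = 531 mol/min; y_C = 72.7 / 531 = 0.1369.

0.137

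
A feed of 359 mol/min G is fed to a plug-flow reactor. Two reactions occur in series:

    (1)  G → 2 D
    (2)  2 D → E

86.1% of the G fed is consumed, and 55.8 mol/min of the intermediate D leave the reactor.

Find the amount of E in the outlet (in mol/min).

Conversion of G: G consumed = 1ξ₁ = 0.861 × 359 → ξ₁ = 309.1 mol/min.
D balance: n_D = 0 + 2ξ₁ − 2ξ₂ = 55.8 → ξ₂ = (2·309.1 − 55.8)/2 = 281.2 mol/min.
Outlet amounts (n = n₀ + Σ ν·ξ):
  G: 359 − 1(309.1) = 49.9
  D: 0 + 2(309.1) − 2(281.2) = 55.8
  E: 0 + 1(281.2) = 281.2

281 mol/min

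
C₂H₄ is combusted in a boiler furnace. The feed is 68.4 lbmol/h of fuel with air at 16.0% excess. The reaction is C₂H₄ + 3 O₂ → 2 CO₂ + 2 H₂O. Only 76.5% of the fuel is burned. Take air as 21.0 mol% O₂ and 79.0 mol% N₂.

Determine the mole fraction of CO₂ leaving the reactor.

Stoichiometric O₂ = 3 × 68.4 = 205.2 lbmol/h; O₂ fed = 205.2 × 1.160 = 238 lbmol/h.
N₂ fed = 238 × 79/21 = 895.5 lbmol/h.
Fuel reacted = 0.765 × 68.4 → ξ = 52.33 lbmol/h.
Outlet (n = n₀ + ν ξ):
  C₂H₄: 68.4 − 1(52.33) = 16.07
  O₂: 238 − 3(52.33) = 81.05
  N₂: 895.5 (inert)
  CO₂: 0 + 2(52.33) = 104.7
  H₂O: 0 + 2(52.33) = 104.7
Total out = 1202 lbmol/h; y_CO₂ = 104.7 / 1202 = 0.08707.

0.0871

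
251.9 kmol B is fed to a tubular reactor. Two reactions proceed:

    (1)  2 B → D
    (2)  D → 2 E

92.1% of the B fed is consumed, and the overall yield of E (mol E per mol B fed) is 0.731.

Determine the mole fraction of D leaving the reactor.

0.105

Conversion of B: B consumed = 2ξ₁ = 0.921 × 251.9 → ξ₁ = 116 kmol.
Yield of E: 2ξ₂ / 251.9 = 0.731 → ξ₂ = 92.07 kmol.
Outlet amounts (n = n₀ + Σ ν·ξ):
  B: 251.9 − 2(116) = 19.9
  D: 0 + 1(116) − 1(92.07) = 23.93
  E: 0 + 2(92.07) = 184.1
Total out = 228 kmol; y_D = 23.93 / 228 = 0.105.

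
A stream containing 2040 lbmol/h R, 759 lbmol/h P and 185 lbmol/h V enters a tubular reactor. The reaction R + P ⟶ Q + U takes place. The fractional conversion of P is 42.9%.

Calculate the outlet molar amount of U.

P reacted = 0.429 × 759 = 325.6 lbmol/h; ν_P = −1, so ξ = 325.6/1 = 325.6 lbmol/h.
Outlet amounts (n = n₀ + ν ξ):
  R: 2040 − 1(325.6) = 1714
  P: 759 − 1(325.6) = 433.4
  Q: 0 + 1(325.6) = 325.6
  U: 0 + 1(325.6) = 325.6
  V: 185 (inert)

326 lbmol/h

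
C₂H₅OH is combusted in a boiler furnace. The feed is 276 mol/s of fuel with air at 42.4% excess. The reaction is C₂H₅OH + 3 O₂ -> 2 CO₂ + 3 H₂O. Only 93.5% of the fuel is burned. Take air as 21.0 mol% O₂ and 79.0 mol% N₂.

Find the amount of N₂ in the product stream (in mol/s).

4440 mol/s

Stoichiometric O₂ = 3 × 276 = 828 mol/s; O₂ fed = 828 × 1.424 = 1179 mol/s.
N₂ fed = 1179 × 79/21 = 4436 mol/s.
Fuel reacted = 0.935 × 276 → ξ = 258.1 mol/s.
Outlet (n = n₀ + ν ξ):
  C₂H₅OH: 276 − 1(258.1) = 17.94
  O₂: 1179 − 3(258.1) = 404.9
  N₂: 4436 (inert)
  CO₂: 0 + 2(258.1) = 516.1
  H₂O: 0 + 3(258.1) = 774.2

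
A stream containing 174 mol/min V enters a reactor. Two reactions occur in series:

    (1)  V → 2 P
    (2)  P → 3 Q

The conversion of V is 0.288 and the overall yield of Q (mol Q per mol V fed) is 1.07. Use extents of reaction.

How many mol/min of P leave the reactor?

38.2 mol/min

Conversion of V: V consumed = 1ξ₁ = 0.288 × 174 → ξ₁ = 50.11 mol/min.
Yield of Q: 3ξ₂ / 174 = 1.07 → ξ₂ = 62.06 mol/min.
Outlet amounts (n = n₀ + Σ ν·ξ):
  V: 174 − 1(50.11) = 123.9
  P: 0 + 2(50.11) − 1(62.06) = 38.16
  Q: 0 + 3(62.06) = 186.2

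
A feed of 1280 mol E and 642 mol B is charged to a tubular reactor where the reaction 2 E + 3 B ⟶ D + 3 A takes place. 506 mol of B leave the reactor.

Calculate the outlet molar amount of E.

1190 mol

For B: n = n₀ − 3ξ → 506 = 642 − 3ξ, giving ξ = 45.33 mol.
Outlet amounts (n = n₀ + ν ξ):
  E: 1280 − 2(45.33) = 1189
  B: 642 − 3(45.33) = 506
  D: 0 + 1(45.33) = 45.33
  A: 0 + 3(45.33) = 136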